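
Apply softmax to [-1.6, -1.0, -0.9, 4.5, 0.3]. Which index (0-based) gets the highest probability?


Softmax is a monotonic transformation, so it preserves the argmax.
We need to find the index of the maximum logit.
Index 0: -1.6
Index 1: -1.0
Index 2: -0.9
Index 3: 4.5
Index 4: 0.3
Maximum logit = 4.5 at index 3

3


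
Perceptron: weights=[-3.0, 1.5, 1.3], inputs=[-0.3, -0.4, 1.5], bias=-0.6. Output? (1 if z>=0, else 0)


z = w . x + b
= -3.0*-0.3 + 1.5*-0.4 + 1.3*1.5 + -0.6
= 0.9 + -0.6 + 1.95 + -0.6
= 2.25 + -0.6
= 1.65
Since z = 1.65 >= 0, output = 1

1


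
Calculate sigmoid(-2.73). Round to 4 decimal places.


sigmoid(z) = 1 / (1 + exp(-z))
exp(-(-2.73)) = exp(2.73) = 15.3329
1 + 15.3329 = 16.3329
1 / 16.3329 = 0.0612

0.0612


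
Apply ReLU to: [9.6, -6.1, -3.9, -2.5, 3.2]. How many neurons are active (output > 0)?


ReLU(x) = max(0, x) for each element:
ReLU(9.6) = 9.6
ReLU(-6.1) = 0
ReLU(-3.9) = 0
ReLU(-2.5) = 0
ReLU(3.2) = 3.2
Active neurons (>0): 2

2


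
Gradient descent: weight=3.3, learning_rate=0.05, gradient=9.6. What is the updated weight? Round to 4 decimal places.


w_new = w_old - lr * gradient
= 3.3 - 0.05 * 9.6
= 3.3 - (0.48)
= 2.8200

2.8200


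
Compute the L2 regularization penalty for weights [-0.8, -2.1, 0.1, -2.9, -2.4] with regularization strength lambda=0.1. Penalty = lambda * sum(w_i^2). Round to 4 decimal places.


Squaring each weight:
(-0.8)^2 = 0.64
(-2.1)^2 = 4.41
0.1^2 = 0.01
(-2.9)^2 = 8.41
(-2.4)^2 = 5.76
Sum of squares = 19.23
Penalty = 0.1 * 19.23 = 1.9230

1.9230


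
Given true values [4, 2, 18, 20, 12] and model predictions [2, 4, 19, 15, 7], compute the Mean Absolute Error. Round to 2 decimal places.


Absolute errors: [2, 2, 1, 5, 5]
Sum of absolute errors = 15
MAE = 15 / 5 = 3.00

3.00


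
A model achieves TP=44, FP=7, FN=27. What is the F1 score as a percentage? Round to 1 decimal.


Precision = TP / (TP + FP) = 44 / 51 = 0.8627
Recall = TP / (TP + FN) = 44 / 71 = 0.6197
F1 = 2 * P * R / (P + R)
= 2 * 0.8627 * 0.6197 / (0.8627 + 0.6197)
= 1.0693 / 1.4825
= 0.7213
As percentage: 72.1%

72.1


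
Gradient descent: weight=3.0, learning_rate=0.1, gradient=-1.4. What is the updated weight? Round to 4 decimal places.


w_new = w_old - lr * gradient
= 3.0 - 0.1 * -1.4
= 3.0 - (-0.14)
= 3.1400

3.1400


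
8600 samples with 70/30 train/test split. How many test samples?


Train samples = 8600 * 70% = 6020
Test samples = 8600 - 6020
= 2580

2580


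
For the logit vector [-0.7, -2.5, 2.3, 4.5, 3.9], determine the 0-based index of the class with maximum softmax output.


Softmax is a monotonic transformation, so it preserves the argmax.
We need to find the index of the maximum logit.
Index 0: -0.7
Index 1: -2.5
Index 2: 2.3
Index 3: 4.5
Index 4: 3.9
Maximum logit = 4.5 at index 3

3


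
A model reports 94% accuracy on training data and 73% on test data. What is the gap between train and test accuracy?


Gap = train_accuracy - test_accuracy
= 94 - 73
= 21%
This large gap strongly indicates overfitting.

21


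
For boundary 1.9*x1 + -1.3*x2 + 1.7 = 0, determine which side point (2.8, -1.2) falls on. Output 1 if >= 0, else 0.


Compute 1.9 * 2.8 + -1.3 * -1.2 + 1.7
= 5.32 + 1.56 + 1.7
= 8.58
Since 8.58 >= 0, the point is on the positive side.

1


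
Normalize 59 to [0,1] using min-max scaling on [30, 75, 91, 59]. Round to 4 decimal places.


Min = 30, Max = 91
Range = 91 - 30 = 61
Scaled = (x - min) / (max - min)
= (59 - 30) / 61
= 29 / 61
= 0.4754

0.4754


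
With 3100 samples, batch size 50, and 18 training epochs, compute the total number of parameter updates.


Iterations per epoch = 3100 / 50 = 62
Total updates = iterations_per_epoch * epochs
= 62 * 18
= 1116

1116


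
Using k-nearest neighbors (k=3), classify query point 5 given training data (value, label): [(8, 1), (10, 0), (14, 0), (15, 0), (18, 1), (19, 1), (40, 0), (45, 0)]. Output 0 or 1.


Distances from query 5:
Point 8 (class 1): distance = 3
Point 10 (class 0): distance = 5
Point 14 (class 0): distance = 9
K=3 nearest neighbors: classes = [1, 0, 0]
Votes for class 1: 1 / 3
Majority vote => class 0

0


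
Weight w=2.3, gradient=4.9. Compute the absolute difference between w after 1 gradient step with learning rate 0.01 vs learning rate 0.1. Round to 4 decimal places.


With lr=0.01: w_new = 2.3 - 0.01 * 4.9 = 2.251
With lr=0.1: w_new = 2.3 - 0.1 * 4.9 = 1.81
Absolute difference = |2.251 - 1.81|
= 0.4410

0.4410


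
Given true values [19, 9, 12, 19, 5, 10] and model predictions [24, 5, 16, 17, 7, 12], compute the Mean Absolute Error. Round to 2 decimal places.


Absolute errors: [5, 4, 4, 2, 2, 2]
Sum of absolute errors = 19
MAE = 19 / 6 = 3.17

3.17


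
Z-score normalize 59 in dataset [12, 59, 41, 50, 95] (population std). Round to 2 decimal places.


Mean = (12 + 59 + 41 + 50 + 95) / 5 = 51.4
Variance = sum((x_i - mean)^2) / n = 724.24
Std = sqrt(724.24) = 26.9117
Z = (x - mean) / std
= (59 - 51.4) / 26.9117
= 7.6 / 26.9117
= 0.28

0.28


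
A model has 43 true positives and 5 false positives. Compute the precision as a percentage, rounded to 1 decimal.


Precision = TP / (TP + FP) * 100
= 43 / (43 + 5)
= 43 / 48
= 0.8958
= 89.6%

89.6


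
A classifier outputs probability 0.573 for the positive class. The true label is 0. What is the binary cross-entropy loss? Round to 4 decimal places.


For y=0: Loss = -log(1-p)
= -log(1 - 0.573)
= -log(0.427)
= -(-0.851)
= 0.8510

0.8510


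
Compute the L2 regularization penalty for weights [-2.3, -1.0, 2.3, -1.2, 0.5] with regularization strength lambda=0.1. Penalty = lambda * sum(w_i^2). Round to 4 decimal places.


Squaring each weight:
(-2.3)^2 = 5.29
(-1.0)^2 = 1.0
2.3^2 = 5.29
(-1.2)^2 = 1.44
0.5^2 = 0.25
Sum of squares = 13.27
Penalty = 0.1 * 13.27 = 1.3270

1.3270


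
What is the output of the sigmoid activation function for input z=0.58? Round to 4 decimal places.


sigmoid(z) = 1 / (1 + exp(-z))
exp(-(0.58)) = exp(-0.58) = 0.5599
1 + 0.5599 = 1.5599
1 / 1.5599 = 0.6411

0.6411


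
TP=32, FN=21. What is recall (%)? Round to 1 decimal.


Recall = TP / (TP + FN) * 100
= 32 / (32 + 21)
= 32 / 53
= 0.6038
= 60.4%

60.4


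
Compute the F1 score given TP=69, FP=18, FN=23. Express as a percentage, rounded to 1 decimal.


Precision = TP / (TP + FP) = 69 / 87 = 0.7931
Recall = TP / (TP + FN) = 69 / 92 = 0.75
F1 = 2 * P * R / (P + R)
= 2 * 0.7931 * 0.75 / (0.7931 + 0.75)
= 1.1897 / 1.5431
= 0.7709
As percentage: 77.1%

77.1


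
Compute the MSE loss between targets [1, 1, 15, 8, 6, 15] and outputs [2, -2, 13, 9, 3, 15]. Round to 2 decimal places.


Differences: [-1, 3, 2, -1, 3, 0]
Squared errors: [1, 9, 4, 1, 9, 0]
Sum of squared errors = 24
MSE = 24 / 6 = 4.00

4.00


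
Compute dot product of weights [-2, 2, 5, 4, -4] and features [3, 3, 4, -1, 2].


Element-wise products:
-2 * 3 = -6
2 * 3 = 6
5 * 4 = 20
4 * -1 = -4
-4 * 2 = -8
Sum = -6 + 6 + 20 + -4 + -8
= 8

8


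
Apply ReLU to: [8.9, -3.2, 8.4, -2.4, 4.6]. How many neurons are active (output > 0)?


ReLU(x) = max(0, x) for each element:
ReLU(8.9) = 8.9
ReLU(-3.2) = 0
ReLU(8.4) = 8.4
ReLU(-2.4) = 0
ReLU(4.6) = 4.6
Active neurons (>0): 3

3


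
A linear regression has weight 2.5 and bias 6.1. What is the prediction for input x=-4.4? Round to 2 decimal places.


y = 2.5 * -4.4 + (6.1)
= -11.0 + (6.1)
= -4.90

-4.90


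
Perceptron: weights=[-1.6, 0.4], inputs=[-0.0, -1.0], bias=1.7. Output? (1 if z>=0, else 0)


z = w . x + b
= -1.6*-0.0 + 0.4*-1.0 + 1.7
= 0.0 + -0.4 + 1.7
= -0.4 + 1.7
= 1.3
Since z = 1.3 >= 0, output = 1

1


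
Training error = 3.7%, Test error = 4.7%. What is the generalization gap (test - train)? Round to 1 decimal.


Generalization gap = test_error - train_error
= 4.7 - 3.7
= 1.0%
A small gap suggests good generalization.

1.0


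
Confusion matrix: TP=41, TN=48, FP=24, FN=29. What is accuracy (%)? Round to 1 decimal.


Accuracy = (TP + TN) / (TP + TN + FP + FN) * 100
= (41 + 48) / (41 + 48 + 24 + 29)
= 89 / 142
= 0.6268
= 62.7%

62.7


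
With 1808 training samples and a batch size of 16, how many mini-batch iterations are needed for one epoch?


Iterations per epoch = dataset_size / batch_size
= 1808 / 16
= 113

113


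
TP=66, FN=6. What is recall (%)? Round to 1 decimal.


Recall = TP / (TP + FN) * 100
= 66 / (66 + 6)
= 66 / 72
= 0.9167
= 91.7%

91.7


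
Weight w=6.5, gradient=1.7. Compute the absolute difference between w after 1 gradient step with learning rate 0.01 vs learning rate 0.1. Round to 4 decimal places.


With lr=0.01: w_new = 6.5 - 0.01 * 1.7 = 6.483
With lr=0.1: w_new = 6.5 - 0.1 * 1.7 = 6.33
Absolute difference = |6.483 - 6.33|
= 0.1530

0.1530


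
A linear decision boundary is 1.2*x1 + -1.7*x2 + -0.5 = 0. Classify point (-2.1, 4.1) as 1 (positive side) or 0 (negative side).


Compute 1.2 * -2.1 + -1.7 * 4.1 + -0.5
= -2.52 + -6.97 + -0.5
= -9.99
Since -9.99 < 0, the point is on the negative side.

0


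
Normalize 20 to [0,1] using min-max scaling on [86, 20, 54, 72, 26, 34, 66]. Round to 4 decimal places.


Min = 20, Max = 86
Range = 86 - 20 = 66
Scaled = (x - min) / (max - min)
= (20 - 20) / 66
= 0 / 66
= 0.0000

0.0000


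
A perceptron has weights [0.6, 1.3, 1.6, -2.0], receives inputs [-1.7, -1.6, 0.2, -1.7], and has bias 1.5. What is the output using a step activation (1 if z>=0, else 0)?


z = w . x + b
= 0.6*-1.7 + 1.3*-1.6 + 1.6*0.2 + -2.0*-1.7 + 1.5
= -1.02 + -2.08 + 0.32 + 3.4 + 1.5
= 0.62 + 1.5
= 2.12
Since z = 2.12 >= 0, output = 1

1


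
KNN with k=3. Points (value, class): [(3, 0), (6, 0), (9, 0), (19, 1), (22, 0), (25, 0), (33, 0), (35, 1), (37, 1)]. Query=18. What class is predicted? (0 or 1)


Distances from query 18:
Point 19 (class 1): distance = 1
Point 22 (class 0): distance = 4
Point 25 (class 0): distance = 7
K=3 nearest neighbors: classes = [1, 0, 0]
Votes for class 1: 1 / 3
Majority vote => class 0

0


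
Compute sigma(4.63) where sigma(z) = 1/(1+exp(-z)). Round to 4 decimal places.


sigmoid(z) = 1 / (1 + exp(-z))
exp(-(4.63)) = exp(-4.63) = 0.0098
1 + 0.0098 = 1.0098
1 / 1.0098 = 0.9903

0.9903


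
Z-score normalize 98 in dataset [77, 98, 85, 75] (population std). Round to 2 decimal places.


Mean = (77 + 98 + 85 + 75) / 4 = 83.75
Variance = sum((x_i - mean)^2) / n = 81.6875
Std = sqrt(81.6875) = 9.0381
Z = (x - mean) / std
= (98 - 83.75) / 9.0381
= 14.25 / 9.0381
= 1.58

1.58


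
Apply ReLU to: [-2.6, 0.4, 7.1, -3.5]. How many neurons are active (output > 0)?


ReLU(x) = max(0, x) for each element:
ReLU(-2.6) = 0
ReLU(0.4) = 0.4
ReLU(7.1) = 7.1
ReLU(-3.5) = 0
Active neurons (>0): 2

2


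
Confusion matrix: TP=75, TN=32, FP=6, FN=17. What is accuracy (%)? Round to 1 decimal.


Accuracy = (TP + TN) / (TP + TN + FP + FN) * 100
= (75 + 32) / (75 + 32 + 6 + 17)
= 107 / 130
= 0.8231
= 82.3%

82.3


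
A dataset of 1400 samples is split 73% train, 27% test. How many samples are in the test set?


Train samples = 1400 * 73% = 1022
Test samples = 1400 - 1022
= 378

378


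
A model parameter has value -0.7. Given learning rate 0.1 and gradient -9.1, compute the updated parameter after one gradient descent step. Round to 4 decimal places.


w_new = w_old - lr * gradient
= -0.7 - 0.1 * -9.1
= -0.7 - (-0.91)
= 0.2100

0.2100


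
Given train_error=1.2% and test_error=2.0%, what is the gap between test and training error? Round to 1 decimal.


Generalization gap = test_error - train_error
= 2.0 - 1.2
= 0.8%
A small gap suggests good generalization.

0.8


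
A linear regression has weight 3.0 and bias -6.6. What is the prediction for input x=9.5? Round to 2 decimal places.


y = 3.0 * 9.5 + (-6.6)
= 28.5 + (-6.6)
= 21.90

21.90


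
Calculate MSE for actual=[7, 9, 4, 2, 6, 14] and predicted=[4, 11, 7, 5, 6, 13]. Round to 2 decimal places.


Differences: [3, -2, -3, -3, 0, 1]
Squared errors: [9, 4, 9, 9, 0, 1]
Sum of squared errors = 32
MSE = 32 / 6 = 5.33

5.33


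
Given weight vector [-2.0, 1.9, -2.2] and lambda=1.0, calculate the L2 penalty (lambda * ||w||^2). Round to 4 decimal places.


Squaring each weight:
(-2.0)^2 = 4.0
1.9^2 = 3.61
(-2.2)^2 = 4.84
Sum of squares = 12.45
Penalty = 1.0 * 12.45 = 12.4500

12.4500


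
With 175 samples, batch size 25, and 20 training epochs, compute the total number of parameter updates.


Iterations per epoch = 175 / 25 = 7
Total updates = iterations_per_epoch * epochs
= 7 * 20
= 140

140


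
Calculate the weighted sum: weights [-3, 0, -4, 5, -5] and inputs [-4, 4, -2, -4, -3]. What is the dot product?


Element-wise products:
-3 * -4 = 12
0 * 4 = 0
-4 * -2 = 8
5 * -4 = -20
-5 * -3 = 15
Sum = 12 + 0 + 8 + -20 + 15
= 15

15


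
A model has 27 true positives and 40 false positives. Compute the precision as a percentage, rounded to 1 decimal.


Precision = TP / (TP + FP) * 100
= 27 / (27 + 40)
= 27 / 67
= 0.403
= 40.3%

40.3


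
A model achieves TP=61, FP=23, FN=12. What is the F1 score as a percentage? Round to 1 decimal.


Precision = TP / (TP + FP) = 61 / 84 = 0.7262
Recall = TP / (TP + FN) = 61 / 73 = 0.8356
F1 = 2 * P * R / (P + R)
= 2 * 0.7262 * 0.8356 / (0.7262 + 0.8356)
= 1.2136 / 1.5618
= 0.7771
As percentage: 77.7%

77.7


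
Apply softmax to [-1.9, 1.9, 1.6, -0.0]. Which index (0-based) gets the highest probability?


Softmax is a monotonic transformation, so it preserves the argmax.
We need to find the index of the maximum logit.
Index 0: -1.9
Index 1: 1.9
Index 2: 1.6
Index 3: -0.0
Maximum logit = 1.9 at index 1

1


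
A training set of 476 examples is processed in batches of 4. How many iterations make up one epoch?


Iterations per epoch = dataset_size / batch_size
= 476 / 4
= 119

119


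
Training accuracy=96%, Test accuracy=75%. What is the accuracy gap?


Gap = train_accuracy - test_accuracy
= 96 - 75
= 21%
This large gap strongly indicates overfitting.

21


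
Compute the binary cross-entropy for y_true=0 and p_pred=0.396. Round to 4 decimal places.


For y=0: Loss = -log(1-p)
= -log(1 - 0.396)
= -log(0.604)
= -(-0.5042)
= 0.5042

0.5042


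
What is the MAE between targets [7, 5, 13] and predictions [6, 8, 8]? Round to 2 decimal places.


Absolute errors: [1, 3, 5]
Sum of absolute errors = 9
MAE = 9 / 3 = 3.00

3.00


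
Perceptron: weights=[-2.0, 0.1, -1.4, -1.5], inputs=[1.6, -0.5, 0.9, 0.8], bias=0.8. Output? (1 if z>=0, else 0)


z = w . x + b
= -2.0*1.6 + 0.1*-0.5 + -1.4*0.9 + -1.5*0.8 + 0.8
= -3.2 + -0.05 + -1.26 + -1.2 + 0.8
= -5.71 + 0.8
= -4.91
Since z = -4.91 < 0, output = 0

0


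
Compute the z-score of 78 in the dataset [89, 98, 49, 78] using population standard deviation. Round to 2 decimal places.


Mean = (89 + 98 + 49 + 78) / 4 = 78.5
Variance = sum((x_i - mean)^2) / n = 340.25
Std = sqrt(340.25) = 18.4459
Z = (x - mean) / std
= (78 - 78.5) / 18.4459
= -0.5 / 18.4459
= -0.03

-0.03


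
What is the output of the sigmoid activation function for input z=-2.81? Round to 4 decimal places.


sigmoid(z) = 1 / (1 + exp(-z))
exp(-(-2.81)) = exp(2.81) = 16.6099
1 + 16.6099 = 17.6099
1 / 17.6099 = 0.0568

0.0568


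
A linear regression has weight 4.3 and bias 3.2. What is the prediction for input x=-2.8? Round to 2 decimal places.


y = 4.3 * -2.8 + (3.2)
= -12.04 + (3.2)
= -8.84

-8.84


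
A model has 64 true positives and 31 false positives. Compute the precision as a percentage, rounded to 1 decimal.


Precision = TP / (TP + FP) * 100
= 64 / (64 + 31)
= 64 / 95
= 0.6737
= 67.4%

67.4


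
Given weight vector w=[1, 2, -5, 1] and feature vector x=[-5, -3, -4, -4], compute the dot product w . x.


Element-wise products:
1 * -5 = -5
2 * -3 = -6
-5 * -4 = 20
1 * -4 = -4
Sum = -5 + -6 + 20 + -4
= 5

5


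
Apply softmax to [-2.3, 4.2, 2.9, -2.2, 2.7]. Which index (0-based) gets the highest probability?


Softmax is a monotonic transformation, so it preserves the argmax.
We need to find the index of the maximum logit.
Index 0: -2.3
Index 1: 4.2
Index 2: 2.9
Index 3: -2.2
Index 4: 2.7
Maximum logit = 4.2 at index 1

1


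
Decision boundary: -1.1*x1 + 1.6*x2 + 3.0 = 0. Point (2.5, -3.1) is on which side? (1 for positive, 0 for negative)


Compute -1.1 * 2.5 + 1.6 * -3.1 + 3.0
= -2.75 + -4.96 + 3.0
= -4.71
Since -4.71 < 0, the point is on the negative side.

0


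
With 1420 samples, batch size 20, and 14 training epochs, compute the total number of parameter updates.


Iterations per epoch = 1420 / 20 = 71
Total updates = iterations_per_epoch * epochs
= 71 * 14
= 994

994


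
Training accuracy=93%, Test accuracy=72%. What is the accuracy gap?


Gap = train_accuracy - test_accuracy
= 93 - 72
= 21%
This large gap strongly indicates overfitting.

21


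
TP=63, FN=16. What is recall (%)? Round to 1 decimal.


Recall = TP / (TP + FN) * 100
= 63 / (63 + 16)
= 63 / 79
= 0.7975
= 79.7%

79.7


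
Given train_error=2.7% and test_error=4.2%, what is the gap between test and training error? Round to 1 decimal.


Generalization gap = test_error - train_error
= 4.2 - 2.7
= 1.5%
A small gap suggests good generalization.

1.5


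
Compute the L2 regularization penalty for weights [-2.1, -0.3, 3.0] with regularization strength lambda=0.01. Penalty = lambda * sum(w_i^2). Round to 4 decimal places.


Squaring each weight:
(-2.1)^2 = 4.41
(-0.3)^2 = 0.09
3.0^2 = 9.0
Sum of squares = 13.5
Penalty = 0.01 * 13.5 = 0.1350

0.1350


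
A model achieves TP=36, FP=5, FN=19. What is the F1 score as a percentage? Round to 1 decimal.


Precision = TP / (TP + FP) = 36 / 41 = 0.878
Recall = TP / (TP + FN) = 36 / 55 = 0.6545
F1 = 2 * P * R / (P + R)
= 2 * 0.878 * 0.6545 / (0.878 + 0.6545)
= 1.1494 / 1.5326
= 0.75
As percentage: 75.0%

75.0


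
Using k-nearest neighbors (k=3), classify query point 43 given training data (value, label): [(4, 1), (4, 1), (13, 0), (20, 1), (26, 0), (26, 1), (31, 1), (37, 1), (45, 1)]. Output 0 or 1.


Distances from query 43:
Point 45 (class 1): distance = 2
Point 37 (class 1): distance = 6
Point 31 (class 1): distance = 12
K=3 nearest neighbors: classes = [1, 1, 1]
Votes for class 1: 3 / 3
Majority vote => class 1

1


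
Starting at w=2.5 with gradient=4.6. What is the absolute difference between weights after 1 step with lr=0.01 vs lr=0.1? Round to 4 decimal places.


With lr=0.01: w_new = 2.5 - 0.01 * 4.6 = 2.454
With lr=0.1: w_new = 2.5 - 0.1 * 4.6 = 2.04
Absolute difference = |2.454 - 2.04|
= 0.4140

0.4140


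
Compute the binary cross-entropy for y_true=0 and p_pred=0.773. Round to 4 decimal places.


For y=0: Loss = -log(1-p)
= -log(1 - 0.773)
= -log(0.227)
= -(-1.4828)
= 1.4828

1.4828


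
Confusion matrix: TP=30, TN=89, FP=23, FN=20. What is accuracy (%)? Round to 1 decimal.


Accuracy = (TP + TN) / (TP + TN + FP + FN) * 100
= (30 + 89) / (30 + 89 + 23 + 20)
= 119 / 162
= 0.7346
= 73.5%

73.5


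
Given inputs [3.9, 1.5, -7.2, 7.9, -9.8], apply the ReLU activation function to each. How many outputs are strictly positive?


ReLU(x) = max(0, x) for each element:
ReLU(3.9) = 3.9
ReLU(1.5) = 1.5
ReLU(-7.2) = 0
ReLU(7.9) = 7.9
ReLU(-9.8) = 0
Active neurons (>0): 3

3


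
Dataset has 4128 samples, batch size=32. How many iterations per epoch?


Iterations per epoch = dataset_size / batch_size
= 4128 / 32
= 129

129


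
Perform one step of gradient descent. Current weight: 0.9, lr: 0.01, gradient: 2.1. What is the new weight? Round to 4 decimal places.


w_new = w_old - lr * gradient
= 0.9 - 0.01 * 2.1
= 0.9 - (0.021)
= 0.8790

0.8790


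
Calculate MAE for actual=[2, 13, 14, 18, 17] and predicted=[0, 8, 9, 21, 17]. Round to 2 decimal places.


Absolute errors: [2, 5, 5, 3, 0]
Sum of absolute errors = 15
MAE = 15 / 5 = 3.00

3.00


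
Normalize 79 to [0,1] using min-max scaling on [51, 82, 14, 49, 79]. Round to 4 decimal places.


Min = 14, Max = 82
Range = 82 - 14 = 68
Scaled = (x - min) / (max - min)
= (79 - 14) / 68
= 65 / 68
= 0.9559

0.9559


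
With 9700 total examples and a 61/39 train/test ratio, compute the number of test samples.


Train samples = 9700 * 61% = 5917
Test samples = 9700 - 5917
= 3783

3783


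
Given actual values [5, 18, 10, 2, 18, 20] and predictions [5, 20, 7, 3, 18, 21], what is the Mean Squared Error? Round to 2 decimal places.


Differences: [0, -2, 3, -1, 0, -1]
Squared errors: [0, 4, 9, 1, 0, 1]
Sum of squared errors = 15
MSE = 15 / 6 = 2.50

2.50


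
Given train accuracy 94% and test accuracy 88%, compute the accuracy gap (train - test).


Gap = train_accuracy - test_accuracy
= 94 - 88
= 6%
This moderate gap may indicate mild overfitting.

6


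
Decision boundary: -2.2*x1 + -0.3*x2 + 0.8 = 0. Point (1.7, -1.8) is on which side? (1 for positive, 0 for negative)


Compute -2.2 * 1.7 + -0.3 * -1.8 + 0.8
= -3.74 + 0.54 + 0.8
= -2.4
Since -2.4 < 0, the point is on the negative side.

0


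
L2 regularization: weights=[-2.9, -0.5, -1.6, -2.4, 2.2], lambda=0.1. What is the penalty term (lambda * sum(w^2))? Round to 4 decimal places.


Squaring each weight:
(-2.9)^2 = 8.41
(-0.5)^2 = 0.25
(-1.6)^2 = 2.56
(-2.4)^2 = 5.76
2.2^2 = 4.84
Sum of squares = 21.82
Penalty = 0.1 * 21.82 = 2.1820

2.1820


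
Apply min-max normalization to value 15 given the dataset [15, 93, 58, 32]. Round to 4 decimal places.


Min = 15, Max = 93
Range = 93 - 15 = 78
Scaled = (x - min) / (max - min)
= (15 - 15) / 78
= 0 / 78
= 0.0000

0.0000


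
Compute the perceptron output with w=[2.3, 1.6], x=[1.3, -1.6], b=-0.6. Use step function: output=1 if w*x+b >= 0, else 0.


z = w . x + b
= 2.3*1.3 + 1.6*-1.6 + -0.6
= 2.99 + -2.56 + -0.6
= 0.43 + -0.6
= -0.17
Since z = -0.17 < 0, output = 0

0


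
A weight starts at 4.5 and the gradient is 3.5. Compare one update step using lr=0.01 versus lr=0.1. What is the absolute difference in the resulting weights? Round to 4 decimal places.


With lr=0.01: w_new = 4.5 - 0.01 * 3.5 = 4.465
With lr=0.1: w_new = 4.5 - 0.1 * 3.5 = 4.15
Absolute difference = |4.465 - 4.15|
= 0.3150

0.3150


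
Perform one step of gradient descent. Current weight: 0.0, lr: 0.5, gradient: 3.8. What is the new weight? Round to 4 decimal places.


w_new = w_old - lr * gradient
= 0.0 - 0.5 * 3.8
= 0.0 - (1.9)
= -1.9000

-1.9000


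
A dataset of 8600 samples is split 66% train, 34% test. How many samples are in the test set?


Train samples = 8600 * 66% = 5676
Test samples = 8600 - 5676
= 2924

2924


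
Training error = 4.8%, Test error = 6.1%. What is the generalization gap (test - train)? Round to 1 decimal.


Generalization gap = test_error - train_error
= 6.1 - 4.8
= 1.3%
A small gap suggests good generalization.

1.3


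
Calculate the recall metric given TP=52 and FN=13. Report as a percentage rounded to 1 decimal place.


Recall = TP / (TP + FN) * 100
= 52 / (52 + 13)
= 52 / 65
= 0.8
= 80.0%

80.0


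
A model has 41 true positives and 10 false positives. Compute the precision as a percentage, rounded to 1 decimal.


Precision = TP / (TP + FP) * 100
= 41 / (41 + 10)
= 41 / 51
= 0.8039
= 80.4%

80.4


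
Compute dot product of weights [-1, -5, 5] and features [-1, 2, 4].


Element-wise products:
-1 * -1 = 1
-5 * 2 = -10
5 * 4 = 20
Sum = 1 + -10 + 20
= 11

11


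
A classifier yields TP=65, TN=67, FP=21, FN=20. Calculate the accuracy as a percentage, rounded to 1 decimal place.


Accuracy = (TP + TN) / (TP + TN + FP + FN) * 100
= (65 + 67) / (65 + 67 + 21 + 20)
= 132 / 173
= 0.763
= 76.3%

76.3


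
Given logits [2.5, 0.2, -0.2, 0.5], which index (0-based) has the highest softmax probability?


Softmax is a monotonic transformation, so it preserves the argmax.
We need to find the index of the maximum logit.
Index 0: 2.5
Index 1: 0.2
Index 2: -0.2
Index 3: 0.5
Maximum logit = 2.5 at index 0

0


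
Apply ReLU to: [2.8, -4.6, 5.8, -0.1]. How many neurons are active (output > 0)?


ReLU(x) = max(0, x) for each element:
ReLU(2.8) = 2.8
ReLU(-4.6) = 0
ReLU(5.8) = 5.8
ReLU(-0.1) = 0
Active neurons (>0): 2

2


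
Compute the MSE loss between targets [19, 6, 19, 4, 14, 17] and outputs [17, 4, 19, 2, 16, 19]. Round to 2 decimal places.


Differences: [2, 2, 0, 2, -2, -2]
Squared errors: [4, 4, 0, 4, 4, 4]
Sum of squared errors = 20
MSE = 20 / 6 = 3.33

3.33


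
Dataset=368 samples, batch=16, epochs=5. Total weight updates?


Iterations per epoch = 368 / 16 = 23
Total updates = iterations_per_epoch * epochs
= 23 * 5
= 115

115


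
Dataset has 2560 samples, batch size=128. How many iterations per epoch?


Iterations per epoch = dataset_size / batch_size
= 2560 / 128
= 20

20


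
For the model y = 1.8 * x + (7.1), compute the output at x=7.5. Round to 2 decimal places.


y = 1.8 * 7.5 + (7.1)
= 13.5 + (7.1)
= 20.60

20.60


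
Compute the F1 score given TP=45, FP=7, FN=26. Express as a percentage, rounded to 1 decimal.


Precision = TP / (TP + FP) = 45 / 52 = 0.8654
Recall = TP / (TP + FN) = 45 / 71 = 0.6338
F1 = 2 * P * R / (P + R)
= 2 * 0.8654 * 0.6338 / (0.8654 + 0.6338)
= 1.097 / 1.4992
= 0.7317
As percentage: 73.2%

73.2


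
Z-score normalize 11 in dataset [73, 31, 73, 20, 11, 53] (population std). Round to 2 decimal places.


Mean = (73 + 31 + 73 + 20 + 11 + 53) / 6 = 43.5
Variance = sum((x_i - mean)^2) / n = 599.25
Std = sqrt(599.25) = 24.4796
Z = (x - mean) / std
= (11 - 43.5) / 24.4796
= -32.5 / 24.4796
= -1.33

-1.33


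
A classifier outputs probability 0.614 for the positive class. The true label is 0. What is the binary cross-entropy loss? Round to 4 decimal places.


For y=0: Loss = -log(1-p)
= -log(1 - 0.614)
= -log(0.386)
= -(-0.9519)
= 0.9519

0.9519


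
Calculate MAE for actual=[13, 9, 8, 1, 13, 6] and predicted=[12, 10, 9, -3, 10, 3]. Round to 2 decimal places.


Absolute errors: [1, 1, 1, 4, 3, 3]
Sum of absolute errors = 13
MAE = 13 / 6 = 2.17

2.17


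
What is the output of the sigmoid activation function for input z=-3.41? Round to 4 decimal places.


sigmoid(z) = 1 / (1 + exp(-z))
exp(-(-3.41)) = exp(3.41) = 30.2652
1 + 30.2652 = 31.2652
1 / 31.2652 = 0.0320

0.0320


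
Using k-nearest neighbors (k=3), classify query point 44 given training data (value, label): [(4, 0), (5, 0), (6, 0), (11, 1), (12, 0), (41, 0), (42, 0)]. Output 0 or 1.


Distances from query 44:
Point 42 (class 0): distance = 2
Point 41 (class 0): distance = 3
Point 12 (class 0): distance = 32
K=3 nearest neighbors: classes = [0, 0, 0]
Votes for class 1: 0 / 3
Majority vote => class 0

0


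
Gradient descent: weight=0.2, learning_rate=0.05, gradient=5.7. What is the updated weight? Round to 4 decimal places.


w_new = w_old - lr * gradient
= 0.2 - 0.05 * 5.7
= 0.2 - (0.285)
= -0.0850

-0.0850


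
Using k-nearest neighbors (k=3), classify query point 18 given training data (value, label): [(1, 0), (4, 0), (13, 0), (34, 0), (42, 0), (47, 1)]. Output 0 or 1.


Distances from query 18:
Point 13 (class 0): distance = 5
Point 4 (class 0): distance = 14
Point 34 (class 0): distance = 16
K=3 nearest neighbors: classes = [0, 0, 0]
Votes for class 1: 0 / 3
Majority vote => class 0

0


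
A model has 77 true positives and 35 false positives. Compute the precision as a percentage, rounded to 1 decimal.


Precision = TP / (TP + FP) * 100
= 77 / (77 + 35)
= 77 / 112
= 0.6875
= 68.8%

68.8


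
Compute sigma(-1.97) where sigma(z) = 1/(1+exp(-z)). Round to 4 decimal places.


sigmoid(z) = 1 / (1 + exp(-z))
exp(-(-1.97)) = exp(1.97) = 7.1707
1 + 7.1707 = 8.1707
1 / 8.1707 = 0.1224

0.1224


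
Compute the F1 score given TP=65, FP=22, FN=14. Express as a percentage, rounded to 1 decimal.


Precision = TP / (TP + FP) = 65 / 87 = 0.7471
Recall = TP / (TP + FN) = 65 / 79 = 0.8228
F1 = 2 * P * R / (P + R)
= 2 * 0.7471 * 0.8228 / (0.7471 + 0.8228)
= 1.2294 / 1.5699
= 0.7831
As percentage: 78.3%

78.3


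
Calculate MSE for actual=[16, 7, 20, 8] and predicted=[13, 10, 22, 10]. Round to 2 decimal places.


Differences: [3, -3, -2, -2]
Squared errors: [9, 9, 4, 4]
Sum of squared errors = 26
MSE = 26 / 4 = 6.50

6.50


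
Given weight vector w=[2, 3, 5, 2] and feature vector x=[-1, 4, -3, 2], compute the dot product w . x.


Element-wise products:
2 * -1 = -2
3 * 4 = 12
5 * -3 = -15
2 * 2 = 4
Sum = -2 + 12 + -15 + 4
= -1

-1


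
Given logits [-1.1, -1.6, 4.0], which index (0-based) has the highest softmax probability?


Softmax is a monotonic transformation, so it preserves the argmax.
We need to find the index of the maximum logit.
Index 0: -1.1
Index 1: -1.6
Index 2: 4.0
Maximum logit = 4.0 at index 2

2


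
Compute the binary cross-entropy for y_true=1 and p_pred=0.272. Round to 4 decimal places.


For y=1: Loss = -log(p)
= -log(0.272)
= -(-1.302)
= 1.3020

1.3020


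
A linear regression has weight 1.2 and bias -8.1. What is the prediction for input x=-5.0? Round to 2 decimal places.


y = 1.2 * -5.0 + (-8.1)
= -6.0 + (-8.1)
= -14.10

-14.10


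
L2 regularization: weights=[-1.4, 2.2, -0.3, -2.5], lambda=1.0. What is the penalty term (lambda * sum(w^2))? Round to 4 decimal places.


Squaring each weight:
(-1.4)^2 = 1.96
2.2^2 = 4.84
(-0.3)^2 = 0.09
(-2.5)^2 = 6.25
Sum of squares = 13.14
Penalty = 1.0 * 13.14 = 13.1400

13.1400


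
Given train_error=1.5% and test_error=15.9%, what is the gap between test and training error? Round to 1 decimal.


Generalization gap = test_error - train_error
= 15.9 - 1.5
= 14.4%
A large gap suggests overfitting.

14.4


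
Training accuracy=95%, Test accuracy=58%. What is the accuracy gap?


Gap = train_accuracy - test_accuracy
= 95 - 58
= 37%
This large gap strongly indicates overfitting.

37


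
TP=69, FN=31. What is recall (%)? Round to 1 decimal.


Recall = TP / (TP + FN) * 100
= 69 / (69 + 31)
= 69 / 100
= 0.69
= 69.0%

69.0


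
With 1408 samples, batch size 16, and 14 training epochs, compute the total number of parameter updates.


Iterations per epoch = 1408 / 16 = 88
Total updates = iterations_per_epoch * epochs
= 88 * 14
= 1232

1232


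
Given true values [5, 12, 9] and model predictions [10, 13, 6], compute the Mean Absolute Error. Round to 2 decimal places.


Absolute errors: [5, 1, 3]
Sum of absolute errors = 9
MAE = 9 / 3 = 3.00

3.00


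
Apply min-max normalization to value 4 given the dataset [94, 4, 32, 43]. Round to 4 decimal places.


Min = 4, Max = 94
Range = 94 - 4 = 90
Scaled = (x - min) / (max - min)
= (4 - 4) / 90
= 0 / 90
= 0.0000

0.0000


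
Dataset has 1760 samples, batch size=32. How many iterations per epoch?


Iterations per epoch = dataset_size / batch_size
= 1760 / 32
= 55

55


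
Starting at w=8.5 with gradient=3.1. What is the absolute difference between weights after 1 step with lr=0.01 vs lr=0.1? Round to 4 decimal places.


With lr=0.01: w_new = 8.5 - 0.01 * 3.1 = 8.469
With lr=0.1: w_new = 8.5 - 0.1 * 3.1 = 8.19
Absolute difference = |8.469 - 8.19|
= 0.2790

0.2790


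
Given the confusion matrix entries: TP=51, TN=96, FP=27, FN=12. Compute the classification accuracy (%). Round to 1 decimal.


Accuracy = (TP + TN) / (TP + TN + FP + FN) * 100
= (51 + 96) / (51 + 96 + 27 + 12)
= 147 / 186
= 0.7903
= 79.0%

79.0


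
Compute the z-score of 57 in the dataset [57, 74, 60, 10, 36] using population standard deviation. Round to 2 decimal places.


Mean = (57 + 74 + 60 + 10 + 36) / 5 = 47.4
Variance = sum((x_i - mean)^2) / n = 497.44
Std = sqrt(497.44) = 22.3034
Z = (x - mean) / std
= (57 - 47.4) / 22.3034
= 9.6 / 22.3034
= 0.43

0.43


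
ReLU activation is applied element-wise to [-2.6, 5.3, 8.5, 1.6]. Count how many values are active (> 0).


ReLU(x) = max(0, x) for each element:
ReLU(-2.6) = 0
ReLU(5.3) = 5.3
ReLU(8.5) = 8.5
ReLU(1.6) = 1.6
Active neurons (>0): 3

3


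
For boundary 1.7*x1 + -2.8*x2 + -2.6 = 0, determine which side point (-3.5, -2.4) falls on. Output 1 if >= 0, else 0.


Compute 1.7 * -3.5 + -2.8 * -2.4 + -2.6
= -5.95 + 6.72 + -2.6
= -1.83
Since -1.83 < 0, the point is on the negative side.

0


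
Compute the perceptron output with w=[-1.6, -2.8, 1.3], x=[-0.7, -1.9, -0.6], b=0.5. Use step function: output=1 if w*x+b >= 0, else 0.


z = w . x + b
= -1.6*-0.7 + -2.8*-1.9 + 1.3*-0.6 + 0.5
= 1.12 + 5.32 + -0.78 + 0.5
= 5.66 + 0.5
= 6.16
Since z = 6.16 >= 0, output = 1

1


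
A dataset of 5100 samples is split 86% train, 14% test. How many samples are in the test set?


Train samples = 5100 * 86% = 4386
Test samples = 5100 - 4386
= 714

714


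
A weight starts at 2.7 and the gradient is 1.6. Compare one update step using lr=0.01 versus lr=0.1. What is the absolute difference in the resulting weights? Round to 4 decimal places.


With lr=0.01: w_new = 2.7 - 0.01 * 1.6 = 2.684
With lr=0.1: w_new = 2.7 - 0.1 * 1.6 = 2.54
Absolute difference = |2.684 - 2.54|
= 0.1440

0.1440


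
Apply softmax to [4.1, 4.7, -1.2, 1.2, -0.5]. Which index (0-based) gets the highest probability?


Softmax is a monotonic transformation, so it preserves the argmax.
We need to find the index of the maximum logit.
Index 0: 4.1
Index 1: 4.7
Index 2: -1.2
Index 3: 1.2
Index 4: -0.5
Maximum logit = 4.7 at index 1

1


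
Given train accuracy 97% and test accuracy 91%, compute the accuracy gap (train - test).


Gap = train_accuracy - test_accuracy
= 97 - 91
= 6%
This moderate gap may indicate mild overfitting.

6


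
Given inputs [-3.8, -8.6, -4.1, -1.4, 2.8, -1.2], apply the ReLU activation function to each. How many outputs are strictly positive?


ReLU(x) = max(0, x) for each element:
ReLU(-3.8) = 0
ReLU(-8.6) = 0
ReLU(-4.1) = 0
ReLU(-1.4) = 0
ReLU(2.8) = 2.8
ReLU(-1.2) = 0
Active neurons (>0): 1

1


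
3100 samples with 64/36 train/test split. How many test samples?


Train samples = 3100 * 64% = 1984
Test samples = 3100 - 1984
= 1116

1116


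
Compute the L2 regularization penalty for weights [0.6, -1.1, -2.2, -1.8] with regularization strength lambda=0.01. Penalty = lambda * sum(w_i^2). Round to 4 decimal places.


Squaring each weight:
0.6^2 = 0.36
(-1.1)^2 = 1.21
(-2.2)^2 = 4.84
(-1.8)^2 = 3.24
Sum of squares = 9.65
Penalty = 0.01 * 9.65 = 0.0965

0.0965


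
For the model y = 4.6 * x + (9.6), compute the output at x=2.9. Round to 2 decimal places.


y = 4.6 * 2.9 + (9.6)
= 13.34 + (9.6)
= 22.94

22.94


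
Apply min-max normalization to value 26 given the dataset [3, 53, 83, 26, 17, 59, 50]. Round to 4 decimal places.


Min = 3, Max = 83
Range = 83 - 3 = 80
Scaled = (x - min) / (max - min)
= (26 - 3) / 80
= 23 / 80
= 0.2875

0.2875


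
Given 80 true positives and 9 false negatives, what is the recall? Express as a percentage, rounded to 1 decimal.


Recall = TP / (TP + FN) * 100
= 80 / (80 + 9)
= 80 / 89
= 0.8989
= 89.9%

89.9


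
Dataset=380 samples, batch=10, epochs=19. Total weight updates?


Iterations per epoch = 380 / 10 = 38
Total updates = iterations_per_epoch * epochs
= 38 * 19
= 722

722


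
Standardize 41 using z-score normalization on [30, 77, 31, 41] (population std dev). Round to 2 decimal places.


Mean = (30 + 77 + 31 + 41) / 4 = 44.75
Variance = sum((x_i - mean)^2) / n = 365.1875
Std = sqrt(365.1875) = 19.1099
Z = (x - mean) / std
= (41 - 44.75) / 19.1099
= -3.75 / 19.1099
= -0.20

-0.20


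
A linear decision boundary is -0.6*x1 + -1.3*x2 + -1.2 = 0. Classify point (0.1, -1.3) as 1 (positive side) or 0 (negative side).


Compute -0.6 * 0.1 + -1.3 * -1.3 + -1.2
= -0.06 + 1.69 + -1.2
= 0.43
Since 0.43 >= 0, the point is on the positive side.

1


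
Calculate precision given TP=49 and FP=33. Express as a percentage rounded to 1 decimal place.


Precision = TP / (TP + FP) * 100
= 49 / (49 + 33)
= 49 / 82
= 0.5976
= 59.8%

59.8


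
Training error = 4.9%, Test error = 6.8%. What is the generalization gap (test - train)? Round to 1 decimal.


Generalization gap = test_error - train_error
= 6.8 - 4.9
= 1.9%
A small gap suggests good generalization.

1.9


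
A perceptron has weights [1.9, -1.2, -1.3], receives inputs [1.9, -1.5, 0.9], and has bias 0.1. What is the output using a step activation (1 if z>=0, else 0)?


z = w . x + b
= 1.9*1.9 + -1.2*-1.5 + -1.3*0.9 + 0.1
= 3.61 + 1.8 + -1.17 + 0.1
= 4.24 + 0.1
= 4.34
Since z = 4.34 >= 0, output = 1

1


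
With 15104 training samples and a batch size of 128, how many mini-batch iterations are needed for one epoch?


Iterations per epoch = dataset_size / batch_size
= 15104 / 128
= 118

118


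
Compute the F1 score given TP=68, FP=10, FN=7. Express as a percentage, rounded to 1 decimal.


Precision = TP / (TP + FP) = 68 / 78 = 0.8718
Recall = TP / (TP + FN) = 68 / 75 = 0.9067
F1 = 2 * P * R / (P + R)
= 2 * 0.8718 * 0.9067 / (0.8718 + 0.9067)
= 1.5809 / 1.7785
= 0.8889
As percentage: 88.9%

88.9


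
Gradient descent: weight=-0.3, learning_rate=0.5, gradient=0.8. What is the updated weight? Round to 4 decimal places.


w_new = w_old - lr * gradient
= -0.3 - 0.5 * 0.8
= -0.3 - (0.4)
= -0.7000

-0.7000


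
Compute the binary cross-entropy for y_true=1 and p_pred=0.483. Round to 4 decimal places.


For y=1: Loss = -log(p)
= -log(0.483)
= -(-0.7277)
= 0.7277

0.7277


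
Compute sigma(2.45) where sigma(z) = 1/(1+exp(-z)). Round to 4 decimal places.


sigmoid(z) = 1 / (1 + exp(-z))
exp(-(2.45)) = exp(-2.45) = 0.0863
1 + 0.0863 = 1.0863
1 / 1.0863 = 0.9206

0.9206


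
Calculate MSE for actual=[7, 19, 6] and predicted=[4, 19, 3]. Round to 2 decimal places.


Differences: [3, 0, 3]
Squared errors: [9, 0, 9]
Sum of squared errors = 18
MSE = 18 / 3 = 6.00

6.00


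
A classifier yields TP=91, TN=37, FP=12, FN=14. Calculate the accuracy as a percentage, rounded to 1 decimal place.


Accuracy = (TP + TN) / (TP + TN + FP + FN) * 100
= (91 + 37) / (91 + 37 + 12 + 14)
= 128 / 154
= 0.8312
= 83.1%

83.1


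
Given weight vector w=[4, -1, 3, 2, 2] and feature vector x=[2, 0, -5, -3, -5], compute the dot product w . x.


Element-wise products:
4 * 2 = 8
-1 * 0 = 0
3 * -5 = -15
2 * -3 = -6
2 * -5 = -10
Sum = 8 + 0 + -15 + -6 + -10
= -23

-23


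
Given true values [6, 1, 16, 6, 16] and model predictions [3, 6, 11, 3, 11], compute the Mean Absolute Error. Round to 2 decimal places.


Absolute errors: [3, 5, 5, 3, 5]
Sum of absolute errors = 21
MAE = 21 / 5 = 4.20

4.20


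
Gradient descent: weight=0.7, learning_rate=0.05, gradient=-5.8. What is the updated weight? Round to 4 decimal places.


w_new = w_old - lr * gradient
= 0.7 - 0.05 * -5.8
= 0.7 - (-0.29)
= 0.9900

0.9900


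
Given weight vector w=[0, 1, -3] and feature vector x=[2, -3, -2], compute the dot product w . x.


Element-wise products:
0 * 2 = 0
1 * -3 = -3
-3 * -2 = 6
Sum = 0 + -3 + 6
= 3

3


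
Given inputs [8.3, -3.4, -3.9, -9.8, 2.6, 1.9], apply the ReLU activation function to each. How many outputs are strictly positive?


ReLU(x) = max(0, x) for each element:
ReLU(8.3) = 8.3
ReLU(-3.4) = 0
ReLU(-3.9) = 0
ReLU(-9.8) = 0
ReLU(2.6) = 2.6
ReLU(1.9) = 1.9
Active neurons (>0): 3

3


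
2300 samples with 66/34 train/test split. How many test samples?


Train samples = 2300 * 66% = 1518
Test samples = 2300 - 1518
= 782

782


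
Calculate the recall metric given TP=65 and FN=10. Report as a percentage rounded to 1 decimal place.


Recall = TP / (TP + FN) * 100
= 65 / (65 + 10)
= 65 / 75
= 0.8667
= 86.7%

86.7


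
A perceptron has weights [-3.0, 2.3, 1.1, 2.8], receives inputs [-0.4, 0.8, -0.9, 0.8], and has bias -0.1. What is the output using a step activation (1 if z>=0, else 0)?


z = w . x + b
= -3.0*-0.4 + 2.3*0.8 + 1.1*-0.9 + 2.8*0.8 + -0.1
= 1.2 + 1.84 + -0.99 + 2.24 + -0.1
= 4.29 + -0.1
= 4.19
Since z = 4.19 >= 0, output = 1

1


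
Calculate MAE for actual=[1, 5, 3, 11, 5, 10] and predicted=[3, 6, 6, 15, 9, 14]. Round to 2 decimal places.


Absolute errors: [2, 1, 3, 4, 4, 4]
Sum of absolute errors = 18
MAE = 18 / 6 = 3.00

3.00
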